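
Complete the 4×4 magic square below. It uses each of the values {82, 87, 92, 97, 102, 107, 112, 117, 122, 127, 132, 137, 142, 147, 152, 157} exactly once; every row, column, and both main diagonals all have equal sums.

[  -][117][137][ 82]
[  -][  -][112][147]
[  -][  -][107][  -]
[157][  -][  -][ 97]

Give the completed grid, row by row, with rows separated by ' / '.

142 117 137 82 / 87 132 112 147 / 92 127 107 152 / 157 102 122 97

The 16 entries sum to 1912, so each line sums to 1912/4 = 478.
Row 1 needs 478; the known cells sum to 336, so (1,1) = 142.
Using column 3: 137 + 112 + 107 + ? → (4,3) = 478 − 356 = 122.
Column 4 must total 478; the given cells sum to 326, so (3,4) = 152.
From main diagonal, 478 − (142 + 107 + 97) gives (2,2) = 132.
From anti-diagonal, 478 − (82 + 112 + 157) gives (3,2) = 127.
The remaining cell in row 2 is (2,1) = 478 − 391 = 87.
Row 3 needs 478; the known cells sum to 386, so (3,1) = 92.
Row 4 must total 478; the given cells sum to 376, so (4,2) = 102.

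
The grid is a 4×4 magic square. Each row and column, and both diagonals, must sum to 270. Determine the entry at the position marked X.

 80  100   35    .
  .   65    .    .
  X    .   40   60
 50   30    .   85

Using row 1: 80 + 100 + 35 + ? → (1,4) = 270 − 215 = 55.
Using row 4: 50 + 30 + 85 + ? → (4,3) = 270 − 165 = 105.
Column 2: 100 + 65 + 30 + ? = 270, so (3,2) = 75.
The remaining cell in column 3 is (2,3) = 270 − 180 = 90.
Column 4: 55 + 60 + 85 + ? = 270, so (2,4) = 70.
Row 2 needs 270; the known cells sum to 225, so (2,1) = 45.
The remaining cell in row 3 is (3,1) = 270 − 175 = 95.

95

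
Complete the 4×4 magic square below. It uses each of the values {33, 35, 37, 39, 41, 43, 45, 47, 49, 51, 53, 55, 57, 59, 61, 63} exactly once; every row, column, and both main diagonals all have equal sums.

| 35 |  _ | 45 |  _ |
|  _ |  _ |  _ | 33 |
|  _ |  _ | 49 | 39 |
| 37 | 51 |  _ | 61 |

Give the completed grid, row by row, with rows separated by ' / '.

35 53 45 59 / 57 47 55 33 / 63 41 49 39 / 37 51 43 61

The 16 entries sum to 768, so each line sums to 768/4 = 192.
The remaining cell in row 4 is (4,3) = 192 − 149 = 43.
Column 3 must total 192; the given cells sum to 137, so (2,3) = 55.
From column 4, 192 − (33 + 39 + 61) gives (1,4) = 59.
From main diagonal, 192 − (35 + 49 + 61) gives (2,2) = 47.
The remaining cell in anti-diagonal is (3,2) = 192 − 151 = 41.
The remaining cell in row 1 is (1,2) = 192 − 139 = 53.
The remaining cell in row 2 is (2,1) = 192 − 135 = 57.
From row 3, 192 − (41 + 49 + 39) gives (3,1) = 63.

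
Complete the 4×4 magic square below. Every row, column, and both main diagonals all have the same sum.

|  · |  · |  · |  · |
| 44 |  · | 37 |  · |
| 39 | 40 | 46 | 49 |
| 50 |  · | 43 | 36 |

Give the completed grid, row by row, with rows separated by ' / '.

Row 3 is already complete: 39 + 40 + 46 + 49 = 174, so that is the magic constant.
From row 4, 174 − (50 + 43 + 36) gives (4,2) = 45.
The remaining cell in column 1 is (1,1) = 174 − 133 = 41.
Column 3 must total 174; the given cells sum to 126, so (1,3) = 48.
Main diagonal needs 174; the known cells sum to 123, so (2,2) = 51.
Anti-diagonal needs 174; the known cells sum to 127, so (1,4) = 47.
The remaining cell in row 1 is (1,2) = 174 − 136 = 38.
Row 2: 44 + 51 + 37 + ? = 174, so (2,4) = 42.

41 38 48 47 / 44 51 37 42 / 39 40 46 49 / 50 45 43 36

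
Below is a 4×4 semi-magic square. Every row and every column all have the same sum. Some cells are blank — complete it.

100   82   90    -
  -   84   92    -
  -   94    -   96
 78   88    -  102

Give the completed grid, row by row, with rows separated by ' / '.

Column 2 is already complete: 82 + 84 + 94 + 88 = 348, so that is the magic constant.
From row 1, 348 − (100 + 82 + 90) gives (1,4) = 76.
Row 4 needs 348; the known cells sum to 268, so (4,3) = 80.
Using column 3: 90 + 92 + 80 + ? → (3,3) = 348 − 262 = 86.
From column 4, 348 − (76 + 96 + 102) gives (2,4) = 74.
From row 2, 348 − (84 + 92 + 74) gives (2,1) = 98.
The remaining cell in row 3 is (3,1) = 348 − 276 = 72.

100 82 90 76 / 98 84 92 74 / 72 94 86 96 / 78 88 80 102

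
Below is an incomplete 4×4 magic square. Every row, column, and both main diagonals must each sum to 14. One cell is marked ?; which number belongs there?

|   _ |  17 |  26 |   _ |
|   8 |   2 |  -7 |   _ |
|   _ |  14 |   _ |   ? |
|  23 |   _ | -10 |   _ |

From row 2, 14 − (8 + 2 + (-7)) gives (2,4) = 11.
From column 2, 14 − (17 + 2 + 14) gives (4,2) = -19.
From column 3, 14 − (26 + (-7) + (-10)) gives (3,3) = 5.
From anti-diagonal, 14 − (-7 + 14 + 23) gives (1,4) = -16.
Row 1 must total 14; the given cells sum to 27, so (1,1) = -13.
The remaining cell in row 4 is (4,4) = 14 − (-6) = 20.
Column 1 needs 14; the known cells sum to 18, so (3,1) = -4.
Using column 4: -16 + 11 + 20 + ? → (3,4) = 14 − 15 = -1.

-1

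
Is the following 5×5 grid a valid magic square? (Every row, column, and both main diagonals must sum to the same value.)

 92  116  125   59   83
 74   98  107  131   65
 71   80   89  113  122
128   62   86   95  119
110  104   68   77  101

No — main diagonal sums to 475 but row 5 sums to 460.

Row 1: 92 + 116 + 125 + 59 + 83 = 475.
Row 2: 74 + 98 + 107 + 131 + 65 = 475.
Row 3: 71 + 80 + 89 + 113 + 122 = 475.
Row 4: 128 + 62 + 86 + 95 + 119 = 490.
Row 5: 110 + 104 + 68 + 77 + 101 = 460.
Column 1: 92 + 74 + 71 + 128 + 110 = 475.
Column 2: 116 + 98 + 80 + 62 + 104 = 460.
Column 3: 125 + 107 + 89 + 86 + 68 = 475.
Column 4: 59 + 131 + 113 + 95 + 77 = 475.
Column 5: 83 + 65 + 122 + 119 + 101 = 490.
Main diagonal: 92 + 98 + 89 + 95 + 101 = 475.
Anti-diagonal: 83 + 131 + 89 + 62 + 110 = 475.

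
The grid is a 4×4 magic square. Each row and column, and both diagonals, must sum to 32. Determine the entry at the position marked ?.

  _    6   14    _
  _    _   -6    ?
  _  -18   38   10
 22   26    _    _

-10

The remaining cell in row 3 is (3,1) = 32 − 30 = 2.
Column 2 needs 32; the known cells sum to 14, so (2,2) = 18.
Column 3 must total 32; the given cells sum to 46, so (4,3) = -14.
Anti-diagonal must total 32; the given cells sum to -2, so (1,4) = 34.
The remaining cell in row 1 is (1,1) = 32 − 54 = -22.
Using row 4: 22 + 26 + (-14) + ? → (4,4) = 32 − 34 = -2.
From column 1, 32 − (-22 + 2 + 22) gives (2,1) = 30.
Column 4: 34 + 10 + (-2) + ? = 32, so (2,4) = -10.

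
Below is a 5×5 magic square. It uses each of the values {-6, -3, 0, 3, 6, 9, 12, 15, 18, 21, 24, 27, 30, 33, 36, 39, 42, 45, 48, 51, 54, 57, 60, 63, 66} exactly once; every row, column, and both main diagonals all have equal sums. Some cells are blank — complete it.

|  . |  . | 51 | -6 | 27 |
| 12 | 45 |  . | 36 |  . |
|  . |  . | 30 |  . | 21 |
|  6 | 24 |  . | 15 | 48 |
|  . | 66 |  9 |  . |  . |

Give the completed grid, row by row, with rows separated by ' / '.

The 25 entries sum to 750, so each line sums to 750/5 = 150.
Row 4 must total 150; the given cells sum to 93, so (4,3) = 57.
Column 3 must total 150; the given cells sum to 147, so (2,3) = 3.
Anti-diagonal must total 150; the given cells sum to 117, so (5,1) = 33.
Row 2 needs 150; the known cells sum to 96, so (2,5) = 54.
Column 5 needs 150; the known cells sum to 150, so (5,5) = 0.
Using main diagonal: 45 + 30 + 15 + 0 + ? → (1,1) = 150 − 90 = 60.
The remaining cell in row 1 is (1,2) = 150 − 132 = 18.
From row 5, 150 − (33 + 66 + 9 + 0) gives (5,4) = 42.
Column 1 must total 150; the given cells sum to 111, so (3,1) = 39.
Using column 2: 18 + 45 + 24 + 66 + ? → (3,2) = 150 − 153 = -3.
From column 4, 150 − (-6 + 36 + 15 + 42) gives (3,4) = 63.

60 18 51 -6 27 / 12 45 3 36 54 / 39 -3 30 63 21 / 6 24 57 15 48 / 33 66 9 42 0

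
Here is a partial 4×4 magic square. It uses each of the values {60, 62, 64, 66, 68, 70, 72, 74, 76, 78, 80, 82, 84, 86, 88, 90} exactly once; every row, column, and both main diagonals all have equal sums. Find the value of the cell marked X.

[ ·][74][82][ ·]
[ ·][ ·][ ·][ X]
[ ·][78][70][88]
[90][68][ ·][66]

86

The 16 entries sum to 1200, so each line sums to 1200/4 = 300.
The remaining cell in row 3 is (3,1) = 300 − 236 = 64.
The remaining cell in row 4 is (4,3) = 300 − 224 = 76.
Column 2 must total 300; the given cells sum to 220, so (2,2) = 80.
Using column 3: 82 + 70 + 76 + ? → (2,3) = 300 − 228 = 72.
From main diagonal, 300 − (80 + 70 + 66) gives (1,1) = 84.
From anti-diagonal, 300 − (72 + 78 + 90) gives (1,4) = 60.
Column 1: 84 + 64 + 90 + ? = 300, so (2,1) = 62.
From column 4, 300 − (60 + 88 + 66) gives (2,4) = 86.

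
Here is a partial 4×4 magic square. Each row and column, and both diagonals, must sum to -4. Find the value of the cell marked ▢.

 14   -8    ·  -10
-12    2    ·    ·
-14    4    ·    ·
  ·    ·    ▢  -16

Row 1: 14 + (-8) + (-10) + ? = -4, so (1,3) = 0.
From column 1, -4 − (14 + (-12) + (-14)) gives (4,1) = 8.
From column 2, -4 − (-8 + 2 + 4) gives (4,2) = -2.
Using main diagonal: 14 + 2 + (-16) + ? → (3,3) = -4 − 0 = -4.
From anti-diagonal, -4 − (-10 + 4 + 8) gives (2,3) = -6.
Row 2: -12 + 2 + (-6) + ? = -4, so (2,4) = 12.
Using row 3: -14 + 4 + (-4) + ? → (3,4) = -4 − (-14) = 10.
Row 4: 8 + (-2) + (-16) + ? = -4, so (4,3) = 6.

6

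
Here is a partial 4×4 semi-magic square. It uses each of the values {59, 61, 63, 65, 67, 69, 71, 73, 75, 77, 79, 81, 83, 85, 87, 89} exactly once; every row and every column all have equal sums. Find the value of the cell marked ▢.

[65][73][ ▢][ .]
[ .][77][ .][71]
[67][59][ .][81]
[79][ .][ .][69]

The 16 entries sum to 1184, so each line sums to 1184/4 = 296.
Row 3 must total 296; the given cells sum to 207, so (3,3) = 89.
Column 1 must total 296; the given cells sum to 211, so (2,1) = 85.
Using column 2: 73 + 77 + 59 + ? → (4,2) = 296 − 209 = 87.
From column 4, 296 − (71 + 81 + 69) gives (1,4) = 75.
Row 1: 65 + 73 + 75 + ? = 296, so (1,3) = 83.

83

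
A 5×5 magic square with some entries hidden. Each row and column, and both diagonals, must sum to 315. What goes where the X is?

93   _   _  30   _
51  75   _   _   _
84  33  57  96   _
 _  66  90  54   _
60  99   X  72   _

Using row 3: 84 + 33 + 57 + 96 + ? → (3,5) = 315 − 270 = 45.
Using column 1: 93 + 51 + 84 + 60 + ? → (4,1) = 315 − 288 = 27.
The remaining cell in column 2 is (1,2) = 315 − 273 = 42.
The remaining cell in column 4 is (2,4) = 315 − 252 = 63.
Using main diagonal: 93 + 75 + 57 + 54 + ? → (5,5) = 315 − 279 = 36.
Anti-diagonal: 63 + 57 + 66 + 60 + ? = 315, so (1,5) = 69.
Row 1 must total 315; the given cells sum to 234, so (1,3) = 81.
Row 4 must total 315; the given cells sum to 237, so (4,5) = 78.
Row 5: 60 + 99 + 72 + 36 + ? = 315, so (5,3) = 48.

48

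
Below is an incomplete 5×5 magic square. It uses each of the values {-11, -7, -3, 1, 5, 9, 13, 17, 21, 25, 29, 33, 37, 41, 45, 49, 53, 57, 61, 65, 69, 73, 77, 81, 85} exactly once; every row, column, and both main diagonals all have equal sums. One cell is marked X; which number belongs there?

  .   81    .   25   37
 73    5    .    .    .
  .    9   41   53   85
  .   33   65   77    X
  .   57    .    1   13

-11

The 25 entries sum to 925, so each line sums to 925/5 = 185.
Row 3 needs 185; the known cells sum to 188, so (3,1) = -3.
Column 4 needs 185; the known cells sum to 156, so (2,4) = 29.
Main diagonal needs 185; the known cells sum to 136, so (1,1) = 49.
Anti-diagonal: 37 + 29 + 41 + 33 + ? = 185, so (5,1) = 45.
From row 1, 185 − (49 + 81 + 25 + 37) gives (1,3) = -7.
Row 5 needs 185; the known cells sum to 116, so (5,3) = 69.
Column 1 must total 185; the given cells sum to 164, so (4,1) = 21.
Column 3: -7 + 41 + 65 + 69 + ? = 185, so (2,3) = 17.
Using row 2: 73 + 5 + 17 + 29 + ? → (2,5) = 185 − 124 = 61.
Row 4 needs 185; the known cells sum to 196, so (4,5) = -11.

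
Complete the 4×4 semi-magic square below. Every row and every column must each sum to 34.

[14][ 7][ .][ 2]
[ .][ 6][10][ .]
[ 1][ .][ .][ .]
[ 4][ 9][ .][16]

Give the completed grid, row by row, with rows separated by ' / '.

Row 1: 14 + 7 + 2 + ? = 34, so (1,3) = 11.
Row 4 must total 34; the given cells sum to 29, so (4,3) = 5.
The remaining cell in column 1 is (2,1) = 34 − 19 = 15.
Column 2 must total 34; the given cells sum to 22, so (3,2) = 12.
Column 3: 11 + 10 + 5 + ? = 34, so (3,3) = 8.
Row 2 needs 34; the known cells sum to 31, so (2,4) = 3.
Using row 3: 1 + 12 + 8 + ? → (3,4) = 34 − 21 = 13.

14 7 11 2 / 15 6 10 3 / 1 12 8 13 / 4 9 5 16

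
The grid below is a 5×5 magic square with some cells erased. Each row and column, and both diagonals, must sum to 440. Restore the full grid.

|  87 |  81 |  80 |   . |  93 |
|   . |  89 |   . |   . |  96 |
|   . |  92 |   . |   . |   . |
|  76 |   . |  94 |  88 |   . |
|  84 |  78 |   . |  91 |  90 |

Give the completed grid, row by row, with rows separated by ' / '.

Using row 1: 87 + 81 + 80 + 93 + ? → (1,4) = 440 − 341 = 99.
Using row 5: 84 + 78 + 91 + 90 + ? → (5,3) = 440 − 343 = 97.
Using column 2: 81 + 89 + 92 + 78 + ? → (4,2) = 440 − 340 = 100.
Main diagonal must total 440; the given cells sum to 354, so (3,3) = 86.
Anti-diagonal must total 440; the given cells sum to 363, so (2,4) = 77.
From row 4, 440 − (76 + 100 + 94 + 88) gives (4,5) = 82.
The remaining cell in column 3 is (2,3) = 440 − 357 = 83.
Column 4 needs 440; the known cells sum to 355, so (3,4) = 85.
Column 5: 93 + 96 + 82 + 90 + ? = 440, so (3,5) = 79.
The remaining cell in row 2 is (2,1) = 440 − 345 = 95.
Row 3 must total 440; the given cells sum to 342, so (3,1) = 98.

87 81 80 99 93 / 95 89 83 77 96 / 98 92 86 85 79 / 76 100 94 88 82 / 84 78 97 91 90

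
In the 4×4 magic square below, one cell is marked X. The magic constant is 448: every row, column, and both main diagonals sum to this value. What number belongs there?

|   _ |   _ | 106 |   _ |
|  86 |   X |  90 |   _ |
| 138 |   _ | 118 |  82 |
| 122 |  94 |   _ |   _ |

Row 3 needs 448; the known cells sum to 338, so (3,2) = 110.
The remaining cell in column 1 is (1,1) = 448 − 346 = 102.
Using column 3: 106 + 90 + 118 + ? → (4,3) = 448 − 314 = 134.
From anti-diagonal, 448 − (90 + 110 + 122) gives (1,4) = 126.
Row 1 must total 448; the given cells sum to 334, so (1,2) = 114.
Row 4: 122 + 94 + 134 + ? = 448, so (4,4) = 98.
Column 2 must total 448; the given cells sum to 318, so (2,2) = 130.

130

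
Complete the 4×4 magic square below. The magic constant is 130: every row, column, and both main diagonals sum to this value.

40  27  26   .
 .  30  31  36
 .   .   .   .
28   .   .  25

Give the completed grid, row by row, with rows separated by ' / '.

40 27 26 37 / 33 30 31 36 / 29 34 35 32 / 28 39 38 25

Row 1: 40 + 27 + 26 + ? = 130, so (1,4) = 37.
The remaining cell in row 2 is (2,1) = 130 − 97 = 33.
Column 1 needs 130; the known cells sum to 101, so (3,1) = 29.
From column 4, 130 − (37 + 36 + 25) gives (3,4) = 32.
Using main diagonal: 40 + 30 + 25 + ? → (3,3) = 130 − 95 = 35.
Anti-diagonal needs 130; the known cells sum to 96, so (3,2) = 34.
Column 2: 27 + 30 + 34 + ? = 130, so (4,2) = 39.
From column 3, 130 − (26 + 31 + 35) gives (4,3) = 38.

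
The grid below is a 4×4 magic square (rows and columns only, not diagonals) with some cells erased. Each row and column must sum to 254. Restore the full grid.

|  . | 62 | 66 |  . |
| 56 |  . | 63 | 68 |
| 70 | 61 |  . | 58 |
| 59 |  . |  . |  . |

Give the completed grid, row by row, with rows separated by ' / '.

The remaining cell in row 2 is (2,2) = 254 − 187 = 67.
From row 3, 254 − (70 + 61 + 58) gives (3,3) = 65.
Column 1: 56 + 70 + 59 + ? = 254, so (1,1) = 69.
The remaining cell in column 2 is (4,2) = 254 − 190 = 64.
Column 3: 66 + 63 + 65 + ? = 254, so (4,3) = 60.
The remaining cell in row 1 is (1,4) = 254 − 197 = 57.
Row 4 needs 254; the known cells sum to 183, so (4,4) = 71.

69 62 66 57 / 56 67 63 68 / 70 61 65 58 / 59 64 60 71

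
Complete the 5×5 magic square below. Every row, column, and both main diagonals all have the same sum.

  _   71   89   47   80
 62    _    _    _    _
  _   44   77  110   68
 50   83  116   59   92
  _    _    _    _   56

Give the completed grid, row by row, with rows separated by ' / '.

113 71 89 47 80 / 62 95 53 86 104 / 101 44 77 110 68 / 50 83 116 59 92 / 74 107 65 98 56

Row 4 is already complete: 50 + 83 + 116 + 59 + 92 = 400, so that is the magic constant.
Using row 1: 71 + 89 + 47 + 80 + ? → (1,1) = 400 − 287 = 113.
Row 3: 44 + 77 + 110 + 68 + ? = 400, so (3,1) = 101.
Using column 1: 113 + 62 + 101 + 50 + ? → (5,1) = 400 − 326 = 74.
From column 5, 400 − (80 + 68 + 92 + 56) gives (2,5) = 104.
Main diagonal needs 400; the known cells sum to 305, so (2,2) = 95.
From anti-diagonal, 400 − (80 + 77 + 83 + 74) gives (2,4) = 86.
Row 2 must total 400; the given cells sum to 347, so (2,3) = 53.
Using column 2: 71 + 95 + 44 + 83 + ? → (5,2) = 400 − 293 = 107.
Column 3 needs 400; the known cells sum to 335, so (5,3) = 65.
Using column 4: 47 + 86 + 110 + 59 + ? → (5,4) = 400 − 302 = 98.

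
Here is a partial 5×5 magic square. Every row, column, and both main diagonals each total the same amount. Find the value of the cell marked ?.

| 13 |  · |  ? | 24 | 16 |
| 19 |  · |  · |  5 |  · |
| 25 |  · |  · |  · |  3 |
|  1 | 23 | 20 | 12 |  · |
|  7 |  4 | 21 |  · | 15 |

2

Column 1 is complete and sums to 65; that is the magic constant.
Row 4 needs 65; the known cells sum to 56, so (4,5) = 9.
The remaining cell in row 5 is (5,4) = 65 − 47 = 18.
Using column 4: 24 + 5 + 12 + 18 + ? → (3,4) = 65 − 59 = 6.
Using column 5: 16 + 3 + 9 + 15 + ? → (2,5) = 65 − 43 = 22.
The remaining cell in anti-diagonal is (3,3) = 65 − 51 = 14.
From row 3, 65 − (25 + 14 + 6 + 3) gives (3,2) = 17.
Main diagonal needs 65; the known cells sum to 54, so (2,2) = 11.
Row 2 must total 65; the given cells sum to 57, so (2,3) = 8.
Column 2: 11 + 17 + 23 + 4 + ? = 65, so (1,2) = 10.
Column 3: 8 + 14 + 20 + 21 + ? = 65, so (1,3) = 2.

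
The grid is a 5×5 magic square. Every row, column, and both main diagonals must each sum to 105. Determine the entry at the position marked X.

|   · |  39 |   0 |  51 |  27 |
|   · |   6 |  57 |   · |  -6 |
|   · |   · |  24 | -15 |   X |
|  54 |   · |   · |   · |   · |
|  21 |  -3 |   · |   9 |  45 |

36

Row 1 must total 105; the given cells sum to 117, so (1,1) = -12.
Row 5 must total 105; the given cells sum to 72, so (5,3) = 33.
Using column 3: 0 + 57 + 24 + 33 + ? → (4,3) = 105 − 114 = -9.
Main diagonal must total 105; the given cells sum to 63, so (4,4) = 42.
Column 4: 51 + (-15) + 42 + 9 + ? = 105, so (2,4) = 18.
From anti-diagonal, 105 − (27 + 18 + 24 + 21) gives (4,2) = 15.
Row 2: 6 + 57 + 18 + (-6) + ? = 105, so (2,1) = 30.
Row 4 needs 105; the known cells sum to 102, so (4,5) = 3.
Column 1 must total 105; the given cells sum to 93, so (3,1) = 12.
The remaining cell in column 2 is (3,2) = 105 − 57 = 48.
Column 5: 27 + (-6) + 3 + 45 + ? = 105, so (3,5) = 36.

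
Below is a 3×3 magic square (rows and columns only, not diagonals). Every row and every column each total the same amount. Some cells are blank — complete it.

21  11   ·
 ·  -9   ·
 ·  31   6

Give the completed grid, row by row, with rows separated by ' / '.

Column 2 is already complete: 11 + -9 + 31 = 33, so that is the magic constant.
Row 1 needs 33; the known cells sum to 32, so (1,3) = 1.
Using row 3: 31 + 6 + ? → (3,1) = 33 − 37 = -4.
From column 1, 33 − (21 + (-4)) gives (2,1) = 16.
Column 3 needs 33; the known cells sum to 7, so (2,3) = 26.

21 11 1 / 16 -9 26 / -4 31 6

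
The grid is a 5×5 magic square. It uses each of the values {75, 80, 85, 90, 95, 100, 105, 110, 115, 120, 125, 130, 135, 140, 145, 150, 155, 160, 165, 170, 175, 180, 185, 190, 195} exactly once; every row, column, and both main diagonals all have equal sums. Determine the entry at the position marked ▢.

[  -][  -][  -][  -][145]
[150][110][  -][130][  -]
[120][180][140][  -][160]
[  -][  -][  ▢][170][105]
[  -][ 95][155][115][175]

85

The 25 entries sum to 3375, so each line sums to 3375/5 = 675.
Row 3 needs 675; the known cells sum to 600, so (3,4) = 75.
Row 5 needs 675; the known cells sum to 540, so (5,1) = 135.
Column 4: 130 + 75 + 170 + 115 + ? = 675, so (1,4) = 185.
Column 5 needs 675; the known cells sum to 585, so (2,5) = 90.
The remaining cell in main diagonal is (1,1) = 675 − 595 = 80.
Using anti-diagonal: 145 + 130 + 140 + 135 + ? → (4,2) = 675 − 550 = 125.
Row 2 needs 675; the known cells sum to 480, so (2,3) = 195.
Column 1 needs 675; the known cells sum to 485, so (4,1) = 190.
Using column 2: 110 + 180 + 125 + 95 + ? → (1,2) = 675 − 510 = 165.
Row 1: 80 + 165 + 185 + 145 + ? = 675, so (1,3) = 100.
Row 4 must total 675; the given cells sum to 590, so (4,3) = 85.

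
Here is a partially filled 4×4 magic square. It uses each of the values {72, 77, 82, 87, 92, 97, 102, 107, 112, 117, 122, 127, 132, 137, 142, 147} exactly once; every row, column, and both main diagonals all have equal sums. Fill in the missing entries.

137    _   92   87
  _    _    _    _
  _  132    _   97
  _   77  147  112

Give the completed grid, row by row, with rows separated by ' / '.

The 16 entries sum to 1752, so each line sums to 1752/4 = 438.
Using row 1: 137 + 92 + 87 + ? → (1,2) = 438 − 316 = 122.
Using row 4: 77 + 147 + 112 + ? → (4,1) = 438 − 336 = 102.
The remaining cell in column 2 is (2,2) = 438 − 331 = 107.
From column 4, 438 − (87 + 97 + 112) gives (2,4) = 142.
Using main diagonal: 137 + 107 + 112 + ? → (3,3) = 438 − 356 = 82.
The remaining cell in anti-diagonal is (2,3) = 438 − 321 = 117.
Row 2: 107 + 117 + 142 + ? = 438, so (2,1) = 72.
Using row 3: 132 + 82 + 97 + ? → (3,1) = 438 − 311 = 127.

137 122 92 87 / 72 107 117 142 / 127 132 82 97 / 102 77 147 112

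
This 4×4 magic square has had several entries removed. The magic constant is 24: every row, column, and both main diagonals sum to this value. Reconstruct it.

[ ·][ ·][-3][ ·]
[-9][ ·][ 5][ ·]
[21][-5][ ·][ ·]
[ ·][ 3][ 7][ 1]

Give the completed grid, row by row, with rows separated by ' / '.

-1 17 -3 11 / -9 9 5 19 / 21 -5 15 -7 / 13 3 7 1

Using row 4: 3 + 7 + 1 + ? → (4,1) = 24 − 11 = 13.
From column 1, 24 − (-9 + 21 + 13) gives (1,1) = -1.
Using column 3: -3 + 5 + 7 + ? → (3,3) = 24 − 9 = 15.
Main diagonal must total 24; the given cells sum to 15, so (2,2) = 9.
Anti-diagonal: 5 + (-5) + 13 + ? = 24, so (1,4) = 11.
The remaining cell in row 1 is (1,2) = 24 − 7 = 17.
From row 2, 24 − (-9 + 9 + 5) gives (2,4) = 19.
Row 3: 21 + (-5) + 15 + ? = 24, so (3,4) = -7.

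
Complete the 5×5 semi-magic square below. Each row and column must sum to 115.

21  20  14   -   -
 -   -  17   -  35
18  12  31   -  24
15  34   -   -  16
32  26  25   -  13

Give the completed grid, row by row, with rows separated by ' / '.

21 20 14 33 27 / 29 23 17 11 35 / 18 12 31 30 24 / 15 34 28 22 16 / 32 26 25 19 13

The remaining cell in row 3 is (3,4) = 115 − 85 = 30.
Using row 5: 32 + 26 + 25 + 13 + ? → (5,4) = 115 − 96 = 19.
Column 1 must total 115; the given cells sum to 86, so (2,1) = 29.
Column 2 needs 115; the known cells sum to 92, so (2,2) = 23.
Column 3 must total 115; the given cells sum to 87, so (4,3) = 28.
The remaining cell in column 5 is (1,5) = 115 − 88 = 27.
From row 1, 115 − (21 + 20 + 14 + 27) gives (1,4) = 33.
Row 2 needs 115; the known cells sum to 104, so (2,4) = 11.
Row 4 needs 115; the known cells sum to 93, so (4,4) = 22.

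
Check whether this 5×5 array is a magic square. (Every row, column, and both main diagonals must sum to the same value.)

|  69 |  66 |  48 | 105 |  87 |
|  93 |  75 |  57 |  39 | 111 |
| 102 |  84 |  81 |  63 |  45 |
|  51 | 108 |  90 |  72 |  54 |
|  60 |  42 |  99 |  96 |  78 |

Row 1: 69 + 66 + 48 + 105 + 87 = 375.
Row 2: 93 + 75 + 57 + 39 + 111 = 375.
Row 3: 102 + 84 + 81 + 63 + 45 = 375.
Row 4: 51 + 108 + 90 + 72 + 54 = 375.
Row 5: 60 + 42 + 99 + 96 + 78 = 375.
Column 1: 69 + 93 + 102 + 51 + 60 = 375.
Column 2: 66 + 75 + 84 + 108 + 42 = 375.
Column 3: 48 + 57 + 81 + 90 + 99 = 375.
Column 4: 105 + 39 + 63 + 72 + 96 = 375.
Column 5: 87 + 111 + 45 + 54 + 78 = 375.
Main diagonal: 69 + 75 + 81 + 72 + 78 = 375.
Anti-diagonal: 87 + 39 + 81 + 108 + 60 = 375.
All lines sum to 375.

Yes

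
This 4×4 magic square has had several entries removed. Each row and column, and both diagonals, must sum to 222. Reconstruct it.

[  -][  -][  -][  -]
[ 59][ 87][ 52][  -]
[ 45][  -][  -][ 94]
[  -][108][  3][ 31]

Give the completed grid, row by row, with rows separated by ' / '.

38 10 101 73 / 59 87 52 24 / 45 17 66 94 / 80 108 3 31

Row 2: 59 + 87 + 52 + ? = 222, so (2,4) = 24.
Row 4: 108 + 3 + 31 + ? = 222, so (4,1) = 80.
Using column 1: 59 + 45 + 80 + ? → (1,1) = 222 − 184 = 38.
The remaining cell in column 4 is (1,4) = 222 − 149 = 73.
Main diagonal needs 222; the known cells sum to 156, so (3,3) = 66.
Using anti-diagonal: 73 + 52 + 80 + ? → (3,2) = 222 − 205 = 17.
Column 2 needs 222; the known cells sum to 212, so (1,2) = 10.
Column 3: 52 + 66 + 3 + ? = 222, so (1,3) = 101.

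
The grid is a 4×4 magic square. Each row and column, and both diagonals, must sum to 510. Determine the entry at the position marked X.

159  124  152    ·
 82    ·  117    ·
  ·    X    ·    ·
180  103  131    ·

138

The remaining cell in row 1 is (1,4) = 510 − 435 = 75.
Row 4 needs 510; the known cells sum to 414, so (4,4) = 96.
The remaining cell in column 1 is (3,1) = 510 − 421 = 89.
From column 3, 510 − (152 + 117 + 131) gives (3,3) = 110.
Using main diagonal: 159 + 110 + 96 + ? → (2,2) = 510 − 365 = 145.
Using anti-diagonal: 75 + 117 + 180 + ? → (3,2) = 510 − 372 = 138.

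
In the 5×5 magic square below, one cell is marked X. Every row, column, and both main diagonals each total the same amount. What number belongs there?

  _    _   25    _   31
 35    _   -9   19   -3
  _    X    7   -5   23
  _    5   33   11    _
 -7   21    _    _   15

Anti-diagonal is complete and sums to 55; that is the magic constant.
From row 2, 55 − (35 + (-9) + 19 + (-3)) gives (2,2) = 13.
Using column 3: 25 + (-9) + 7 + 33 + ? → (5,3) = 55 − 56 = -1.
Column 5: 31 + (-3) + 23 + 15 + ? = 55, so (4,5) = -11.
Main diagonal needs 55; the known cells sum to 46, so (1,1) = 9.
Using row 4: 5 + 33 + 11 + (-11) + ? → (4,1) = 55 − 38 = 17.
Row 5 must total 55; the given cells sum to 28, so (5,4) = 27.
The remaining cell in column 1 is (3,1) = 55 − 54 = 1.
Column 4: 19 + (-5) + 11 + 27 + ? = 55, so (1,4) = 3.
Row 1 needs 55; the known cells sum to 68, so (1,2) = -13.
Row 3: 1 + 7 + (-5) + 23 + ? = 55, so (3,2) = 29.

29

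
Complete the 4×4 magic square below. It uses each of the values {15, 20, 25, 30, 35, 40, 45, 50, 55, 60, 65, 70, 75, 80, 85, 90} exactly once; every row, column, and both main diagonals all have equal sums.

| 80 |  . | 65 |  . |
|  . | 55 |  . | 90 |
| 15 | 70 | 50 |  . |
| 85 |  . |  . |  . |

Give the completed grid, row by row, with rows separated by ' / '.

80 45 65 20 / 30 55 35 90 / 15 70 50 75 / 85 40 60 25

The 16 entries sum to 840, so each line sums to 840/4 = 210.
Row 3 needs 210; the known cells sum to 135, so (3,4) = 75.
The remaining cell in column 1 is (2,1) = 210 − 180 = 30.
Main diagonal: 80 + 55 + 50 + ? = 210, so (4,4) = 25.
Row 2 must total 210; the given cells sum to 175, so (2,3) = 35.
Column 3: 65 + 35 + 50 + ? = 210, so (4,3) = 60.
Using column 4: 90 + 75 + 25 + ? → (1,4) = 210 − 190 = 20.
The remaining cell in row 1 is (1,2) = 210 − 165 = 45.
From row 4, 210 − (85 + 60 + 25) gives (4,2) = 40.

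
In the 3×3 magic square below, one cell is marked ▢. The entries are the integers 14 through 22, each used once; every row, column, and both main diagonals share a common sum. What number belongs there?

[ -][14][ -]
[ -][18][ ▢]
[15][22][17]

16

The entries are 14 through 22, which sum to 162, so each line sums to 162/3 = 54.
From main diagonal, 54 − (18 + 17) gives (1,1) = 19.
Anti-diagonal needs 54; the known cells sum to 33, so (1,3) = 21.
Column 1 must total 54; the given cells sum to 34, so (2,1) = 20.
Column 3 needs 54; the known cells sum to 38, so (2,3) = 16.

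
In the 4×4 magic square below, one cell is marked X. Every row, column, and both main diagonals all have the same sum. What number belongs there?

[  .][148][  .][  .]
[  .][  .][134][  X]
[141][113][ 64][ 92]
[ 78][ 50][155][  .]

106

Row 3 is complete and sums to 410; that is the magic constant.
Row 4 needs 410; the known cells sum to 283, so (4,4) = 127.
Column 2: 148 + 113 + 50 + ? = 410, so (2,2) = 99.
From column 3, 410 − (134 + 64 + 155) gives (1,3) = 57.
From main diagonal, 410 − (99 + 64 + 127) gives (1,1) = 120.
Anti-diagonal: 134 + 113 + 78 + ? = 410, so (1,4) = 85.
Using column 1: 120 + 141 + 78 + ? → (2,1) = 410 − 339 = 71.
Using column 4: 85 + 92 + 127 + ? → (2,4) = 410 − 304 = 106.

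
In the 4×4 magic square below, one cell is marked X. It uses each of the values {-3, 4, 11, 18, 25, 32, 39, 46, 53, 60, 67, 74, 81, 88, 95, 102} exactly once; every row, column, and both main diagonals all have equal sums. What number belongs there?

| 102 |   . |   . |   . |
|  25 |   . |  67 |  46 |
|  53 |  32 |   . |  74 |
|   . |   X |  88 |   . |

The 16 entries sum to 792, so each line sums to 792/4 = 198.
From row 2, 198 − (25 + 67 + 46) gives (2,2) = 60.
Row 3 must total 198; the given cells sum to 159, so (3,3) = 39.
Using column 1: 102 + 25 + 53 + ? → (4,1) = 198 − 180 = 18.
Column 3 must total 198; the given cells sum to 194, so (1,3) = 4.
The remaining cell in main diagonal is (4,4) = 198 − 201 = -3.
Anti-diagonal needs 198; the known cells sum to 117, so (1,4) = 81.
Row 1 must total 198; the given cells sum to 187, so (1,2) = 11.
Row 4 must total 198; the given cells sum to 103, so (4,2) = 95.

95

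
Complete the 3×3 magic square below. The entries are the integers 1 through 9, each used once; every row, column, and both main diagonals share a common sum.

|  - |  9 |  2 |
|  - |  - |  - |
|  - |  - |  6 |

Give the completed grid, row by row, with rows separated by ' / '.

4 9 2 / 3 5 7 / 8 1 6

The entries are 1 through 9, which sum to 45, so each line sums to 45/3 = 15.
From row 1, 15 − (9 + 2) gives (1,1) = 4.
Column 3 needs 15; the known cells sum to 8, so (2,3) = 7.
Using main diagonal: 4 + 6 + ? → (2,2) = 15 − 10 = 5.
The remaining cell in anti-diagonal is (3,1) = 15 − 7 = 8.
The remaining cell in row 2 is (2,1) = 15 − 12 = 3.
From row 3, 15 − (8 + 6) gives (3,2) = 1.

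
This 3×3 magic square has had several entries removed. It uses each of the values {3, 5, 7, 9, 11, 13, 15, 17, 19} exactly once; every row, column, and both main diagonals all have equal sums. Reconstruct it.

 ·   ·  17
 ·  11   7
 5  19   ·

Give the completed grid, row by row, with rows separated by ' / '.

The 9 entries sum to 99, so each line sums to 99/3 = 33.
Row 2 must total 33; the given cells sum to 18, so (2,1) = 15.
Row 3 must total 33; the given cells sum to 24, so (3,3) = 9.
Using column 1: 15 + 5 + ? → (1,1) = 33 − 20 = 13.
Column 2 needs 33; the known cells sum to 30, so (1,2) = 3.

13 3 17 / 15 11 7 / 5 19 9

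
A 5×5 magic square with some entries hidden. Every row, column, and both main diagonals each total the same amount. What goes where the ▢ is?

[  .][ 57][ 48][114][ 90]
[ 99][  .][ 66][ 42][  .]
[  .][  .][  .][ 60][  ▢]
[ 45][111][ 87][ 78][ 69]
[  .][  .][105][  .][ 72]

Row 4 is complete and sums to 390; that is the magic constant.
Row 1 must total 390; the given cells sum to 309, so (1,1) = 81.
Column 3 needs 390; the known cells sum to 306, so (3,3) = 84.
From column 4, 390 − (114 + 42 + 60 + 78) gives (5,4) = 96.
Main diagonal: 81 + 84 + 78 + 72 + ? = 390, so (2,2) = 75.
Anti-diagonal needs 390; the known cells sum to 327, so (5,1) = 63.
The remaining cell in row 2 is (2,5) = 390 − 282 = 108.
Row 5 must total 390; the given cells sum to 336, so (5,2) = 54.
Using column 1: 81 + 99 + 45 + 63 + ? → (3,1) = 390 − 288 = 102.
The remaining cell in column 2 is (3,2) = 390 − 297 = 93.
From column 5, 390 − (90 + 108 + 69 + 72) gives (3,5) = 51.

51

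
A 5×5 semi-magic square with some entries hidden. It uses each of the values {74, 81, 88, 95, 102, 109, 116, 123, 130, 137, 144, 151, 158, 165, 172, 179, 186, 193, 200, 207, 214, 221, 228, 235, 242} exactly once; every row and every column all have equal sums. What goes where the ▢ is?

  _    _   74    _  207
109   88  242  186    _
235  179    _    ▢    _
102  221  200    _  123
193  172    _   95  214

137

The 25 entries sum to 3950, so each line sums to 3950/5 = 790.
Row 2 must total 790; the given cells sum to 625, so (2,5) = 165.
Row 4 must total 790; the given cells sum to 646, so (4,4) = 144.
The remaining cell in row 5 is (5,3) = 790 − 674 = 116.
Column 1 must total 790; the given cells sum to 639, so (1,1) = 151.
The remaining cell in column 2 is (1,2) = 790 − 660 = 130.
Column 3 must total 790; the given cells sum to 632, so (3,3) = 158.
Column 5 must total 790; the given cells sum to 709, so (3,5) = 81.
Row 1 needs 790; the known cells sum to 562, so (1,4) = 228.
From row 3, 790 − (235 + 179 + 158 + 81) gives (3,4) = 137.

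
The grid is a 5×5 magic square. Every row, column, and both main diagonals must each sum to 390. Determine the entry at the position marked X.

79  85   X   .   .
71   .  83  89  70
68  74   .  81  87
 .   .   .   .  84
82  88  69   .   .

Using row 2: 71 + 83 + 89 + 70 + ? → (2,2) = 390 − 313 = 77.
Row 3: 68 + 74 + 81 + 87 + ? = 390, so (3,3) = 80.
Using column 1: 79 + 71 + 68 + 82 + ? → (4,1) = 390 − 300 = 90.
Column 2 needs 390; the known cells sum to 324, so (4,2) = 66.
Anti-diagonal must total 390; the given cells sum to 317, so (1,5) = 73.
Using column 5: 73 + 70 + 87 + 84 + ? → (5,5) = 390 − 314 = 76.
From main diagonal, 390 − (79 + 77 + 80 + 76) gives (4,4) = 78.
Row 4 needs 390; the known cells sum to 318, so (4,3) = 72.
From row 5, 390 − (82 + 88 + 69 + 76) gives (5,4) = 75.
Column 3 must total 390; the given cells sum to 304, so (1,3) = 86.

86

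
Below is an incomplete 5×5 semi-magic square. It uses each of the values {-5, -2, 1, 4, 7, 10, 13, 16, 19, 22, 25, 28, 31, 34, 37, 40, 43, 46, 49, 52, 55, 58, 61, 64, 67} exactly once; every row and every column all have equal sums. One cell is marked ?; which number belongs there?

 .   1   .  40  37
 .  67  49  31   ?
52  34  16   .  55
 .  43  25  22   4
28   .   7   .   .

The 25 entries sum to 775, so each line sums to 775/5 = 155.
The remaining cell in row 3 is (3,4) = 155 − 157 = -2.
Using row 4: 43 + 25 + 22 + 4 + ? → (4,1) = 155 − 94 = 61.
Column 2 needs 155; the known cells sum to 145, so (5,2) = 10.
Using column 3: 49 + 16 + 25 + 7 + ? → (1,3) = 155 − 97 = 58.
Column 4: 40 + 31 + (-2) + 22 + ? = 155, so (5,4) = 64.
From row 1, 155 − (1 + 58 + 40 + 37) gives (1,1) = 19.
Row 5 needs 155; the known cells sum to 109, so (5,5) = 46.
Column 1 must total 155; the given cells sum to 160, so (2,1) = -5.
Column 5 must total 155; the given cells sum to 142, so (2,5) = 13.

13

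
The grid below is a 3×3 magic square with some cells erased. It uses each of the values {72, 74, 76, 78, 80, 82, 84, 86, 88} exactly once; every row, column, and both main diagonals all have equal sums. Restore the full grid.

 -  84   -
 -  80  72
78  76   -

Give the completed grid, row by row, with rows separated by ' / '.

The 9 entries sum to 720, so each line sums to 720/3 = 240.
Using row 2: 80 + 72 + ? → (2,1) = 240 − 152 = 88.
Row 3 needs 240; the known cells sum to 154, so (3,3) = 86.
Column 1 needs 240; the known cells sum to 166, so (1,1) = 74.
Column 3 must total 240; the given cells sum to 158, so (1,3) = 82.

74 84 82 / 88 80 72 / 78 76 86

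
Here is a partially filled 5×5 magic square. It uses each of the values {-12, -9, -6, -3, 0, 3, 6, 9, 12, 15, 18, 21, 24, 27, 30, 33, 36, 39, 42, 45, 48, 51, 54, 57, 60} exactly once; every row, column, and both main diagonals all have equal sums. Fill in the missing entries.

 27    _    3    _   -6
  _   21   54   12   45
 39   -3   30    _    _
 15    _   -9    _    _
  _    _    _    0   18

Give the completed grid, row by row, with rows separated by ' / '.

The 25 entries sum to 600, so each line sums to 600/5 = 120.
Row 2 needs 120; the known cells sum to 132, so (2,1) = -12.
Column 1 must total 120; the given cells sum to 69, so (5,1) = 51.
Column 3 must total 120; the given cells sum to 78, so (5,3) = 42.
Main diagonal must total 120; the given cells sum to 96, so (4,4) = 24.
Anti-diagonal: -6 + 12 + 30 + 51 + ? = 120, so (4,2) = 33.
Row 4 needs 120; the known cells sum to 63, so (4,5) = 57.
Row 5: 51 + 42 + 0 + 18 + ? = 120, so (5,2) = 9.
The remaining cell in column 2 is (1,2) = 120 − 60 = 60.
From column 5, 120 − (-6 + 45 + 57 + 18) gives (3,5) = 6.
Row 1: 27 + 60 + 3 + (-6) + ? = 120, so (1,4) = 36.
Row 3 needs 120; the known cells sum to 72, so (3,4) = 48.

27 60 3 36 -6 / -12 21 54 12 45 / 39 -3 30 48 6 / 15 33 -9 24 57 / 51 9 42 0 18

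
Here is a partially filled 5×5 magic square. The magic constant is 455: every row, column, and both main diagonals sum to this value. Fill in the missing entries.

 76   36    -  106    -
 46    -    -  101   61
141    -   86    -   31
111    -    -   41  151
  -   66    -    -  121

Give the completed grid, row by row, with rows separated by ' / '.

76 36 146 106 91 / 46 131 116 101 61 / 141 126 86 71 31 / 111 96 56 41 151 / 81 66 51 136 121

The remaining cell in column 1 is (5,1) = 455 − 374 = 81.
Column 5 must total 455; the given cells sum to 364, so (1,5) = 91.
Main diagonal: 76 + 86 + 41 + 121 + ? = 455, so (2,2) = 131.
The remaining cell in anti-diagonal is (4,2) = 455 − 359 = 96.
From row 1, 455 − (76 + 36 + 106 + 91) gives (1,3) = 146.
Row 2 must total 455; the given cells sum to 339, so (2,3) = 116.
From row 4, 455 − (111 + 96 + 41 + 151) gives (4,3) = 56.
Using column 2: 36 + 131 + 96 + 66 + ? → (3,2) = 455 − 329 = 126.
The remaining cell in column 3 is (5,3) = 455 − 404 = 51.
Row 3 must total 455; the given cells sum to 384, so (3,4) = 71.
Using row 5: 81 + 66 + 51 + 121 + ? → (5,4) = 455 − 319 = 136.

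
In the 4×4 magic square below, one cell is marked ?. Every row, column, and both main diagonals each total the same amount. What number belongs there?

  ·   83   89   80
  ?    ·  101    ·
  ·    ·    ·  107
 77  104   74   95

Row 4 is complete and sums to 350; that is the magic constant.
Row 1 must total 350; the given cells sum to 252, so (1,1) = 98.
Using column 3: 89 + 101 + 74 + ? → (3,3) = 350 − 264 = 86.
The remaining cell in column 4 is (2,4) = 350 − 282 = 68.
From main diagonal, 350 − (98 + 86 + 95) gives (2,2) = 71.
Anti-diagonal: 80 + 101 + 77 + ? = 350, so (3,2) = 92.
The remaining cell in row 2 is (2,1) = 350 − 240 = 110.

110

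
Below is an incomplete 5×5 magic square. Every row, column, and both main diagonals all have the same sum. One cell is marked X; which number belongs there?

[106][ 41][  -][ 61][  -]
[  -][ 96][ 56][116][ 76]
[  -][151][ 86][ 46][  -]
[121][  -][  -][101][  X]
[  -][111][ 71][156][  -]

Column 4 is complete and sums to 480; that is the magic constant.
The remaining cell in row 2 is (2,1) = 480 − 344 = 136.
From column 2, 480 − (41 + 96 + 151 + 111) gives (4,2) = 81.
The remaining cell in main diagonal is (5,5) = 480 − 389 = 91.
Row 5 must total 480; the given cells sum to 429, so (5,1) = 51.
From column 1, 480 − (106 + 136 + 121 + 51) gives (3,1) = 66.
Anti-diagonal needs 480; the known cells sum to 334, so (1,5) = 146.
The remaining cell in row 1 is (1,3) = 480 − 354 = 126.
From row 3, 480 − (66 + 151 + 86 + 46) gives (3,5) = 131.
The remaining cell in column 3 is (4,3) = 480 − 339 = 141.
Column 5 needs 480; the known cells sum to 444, so (4,5) = 36.

36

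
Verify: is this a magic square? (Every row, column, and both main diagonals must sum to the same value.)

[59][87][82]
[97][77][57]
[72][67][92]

No — row 1 sums to 228 but row 3 sums to 231.

Row 1: 59 + 87 + 82 = 228.
Row 2: 97 + 77 + 57 = 231.
Row 3: 72 + 67 + 92 = 231.
Column 1: 59 + 97 + 72 = 228.
Column 2: 87 + 77 + 67 = 231.
Column 3: 82 + 57 + 92 = 231.
Main diagonal: 59 + 77 + 92 = 228.
Anti-diagonal: 82 + 77 + 72 = 231.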